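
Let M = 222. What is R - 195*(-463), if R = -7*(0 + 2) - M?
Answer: 90049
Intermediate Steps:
R = -236 (R = -7*(0 + 2) - 1*222 = -7*2 - 222 = -14 - 222 = -236)
R - 195*(-463) = -236 - 195*(-463) = -236 + 90285 = 90049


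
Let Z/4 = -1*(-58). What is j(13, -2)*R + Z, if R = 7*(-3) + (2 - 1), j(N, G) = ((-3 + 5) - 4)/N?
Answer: 3056/13 ≈ 235.08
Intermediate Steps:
Z = 232 (Z = 4*(-1*(-58)) = 4*58 = 232)
j(N, G) = -2/N (j(N, G) = (2 - 4)/N = -2/N)
R = -20 (R = -21 + 1 = -20)
j(13, -2)*R + Z = -2/13*(-20) + 232 = 40/13 + 232 = 3056/13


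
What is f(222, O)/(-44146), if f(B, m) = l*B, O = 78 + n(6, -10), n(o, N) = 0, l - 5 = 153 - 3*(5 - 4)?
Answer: -17205/22073 ≈ -0.77946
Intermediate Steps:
l = 155 (l = 5 + (153 - 3*(5 - 4)) = 5 + (153 - 3*1) = 5 + (153 - 3) = 5 + 150 = 155)
O = 78 (O = 78 + 0 = 78)
f(B, m) = 155*B
f(222, O)/(-44146) = (155*222)/(-44146) = 34410*(-1/44146) = -17205/22073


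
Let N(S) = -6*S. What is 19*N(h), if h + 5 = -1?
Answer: 684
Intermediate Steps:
h = -6 (h = -5 - 1 = -6)
19*N(h) = 19*(-6*(-6)) = 19*36 = 684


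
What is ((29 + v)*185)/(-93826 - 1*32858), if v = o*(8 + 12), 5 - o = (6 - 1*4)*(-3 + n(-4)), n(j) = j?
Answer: -75665/126684 ≈ -0.59727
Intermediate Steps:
o = 19 (o = 5 - (6 - 1*4)*(-3 - 4) = 5 - (6 - 4)*(-7) = 5 - 2*(-7) = 5 - 1*(-14) = 5 + 14 = 19)
v = 380 (v = 19*(8 + 12) = 19*20 = 380)
((29 + v)*185)/(-93826 - 1*32858) = ((29 + 380)*185)/(-93826 - 1*32858) = (409*185)/(-93826 - 32858) = 75665/(-126684) = 75665*(-1/126684) = -75665/126684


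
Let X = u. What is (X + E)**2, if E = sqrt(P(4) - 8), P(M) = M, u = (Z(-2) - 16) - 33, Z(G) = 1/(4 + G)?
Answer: 9393/4 - 194*I ≈ 2348.3 - 194.0*I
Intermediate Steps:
u = -97/2 (u = (1/(4 - 2) - 16) - 33 = (1/2 - 16) - 33 = -31/2 - 33 = -97/2 ≈ -48.500)
X = -97/2 ≈ -48.500
E = 2*I (E = sqrt(4 - 8) = sqrt(-4) = 2*I ≈ 2.0*I)
(X + E)**2 = (-97/2 + 2*I)**2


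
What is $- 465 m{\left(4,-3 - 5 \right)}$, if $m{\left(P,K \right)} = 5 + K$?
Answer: $1395$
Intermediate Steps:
$- 465 m{\left(4,-3 - 5 \right)} = - 465 \left(5 - 8\right) = \left(-465\right) \left(-3\right) = 1395$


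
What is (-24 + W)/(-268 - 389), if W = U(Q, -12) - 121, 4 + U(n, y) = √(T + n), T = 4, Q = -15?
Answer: 149/657 - I*√11/657 ≈ 0.22679 - 0.0050481*I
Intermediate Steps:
U(n, y) = -4 + √(4 + n)
W = -125 + I*√11 (W = (-4 + √(4 - 15)) - 121 = (-4 + √(-11)) - 121 = (-4 + I*√11) - 121 = -125 + I*√11 ≈ -125.0 + 3.3166*I)
(-24 + W)/(-268 - 389) = (-24 + (-125 + I*√11))/(-268 - 389) = (-149 + I*√11)/(-657) = (-149 + I*√11)*(-1/657) = 149/657 - I*√11/657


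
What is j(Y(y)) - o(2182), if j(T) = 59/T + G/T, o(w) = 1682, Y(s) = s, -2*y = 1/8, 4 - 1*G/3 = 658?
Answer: 28766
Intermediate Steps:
G = -1962 (G = 12 - 3*658 = 12 - 1974 = -1962)
y = -1/16 (y = -1/2/8 = -1/2*1/8 = -1/16 ≈ -0.062500)
j(T) = -1903/T (j(T) = 59/T - 1962/T = -1903/T)
j(Y(y)) - o(2182) = -1903/(-1/16) - 1*1682 = -1903*(-16) - 1682 = 30448 - 1682 = 28766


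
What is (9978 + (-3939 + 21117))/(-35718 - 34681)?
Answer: -27156/70399 ≈ -0.38574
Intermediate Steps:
(9978 + (-3939 + 21117))/(-35718 - 34681) = (9978 + 17178)/(-70399) = 27156*(-1/70399) = -27156/70399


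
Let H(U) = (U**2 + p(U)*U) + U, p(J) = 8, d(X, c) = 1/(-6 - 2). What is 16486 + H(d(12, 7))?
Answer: 1055033/64 ≈ 16485.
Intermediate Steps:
d(X, c) = -1/8 (d(X, c) = 1/(-8) = -1/8)
H(U) = U**2 + 9*U (H(U) = (U**2 + 8*U) + U = U**2 + 9*U)
16486 + H(d(12, 7)) = 16486 - (9 - 1/8)/8 = 16486 - 1/8*71/8 = 16486 - 71/64 = 1055033/64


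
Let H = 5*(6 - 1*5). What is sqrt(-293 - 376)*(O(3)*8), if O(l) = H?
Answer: 40*I*sqrt(669) ≈ 1034.6*I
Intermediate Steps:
H = 5 (H = 5*(6 - 5) = 5*1 = 5)
O(l) = 5
sqrt(-293 - 376)*(O(3)*8) = sqrt(-293 - 376)*(5*8) = sqrt(-669)*40 = (I*sqrt(669))*40 = 40*I*sqrt(669)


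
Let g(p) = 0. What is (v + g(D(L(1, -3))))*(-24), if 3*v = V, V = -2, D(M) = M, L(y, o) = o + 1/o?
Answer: 16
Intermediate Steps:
v = -⅔ (v = (⅓)*(-2) = -⅔ ≈ -0.66667)
(v + g(D(L(1, -3))))*(-24) = (-⅔ + 0)*(-24) = -⅔*(-24) = 16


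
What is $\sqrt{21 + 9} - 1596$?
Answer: $-1596 + \sqrt{30} \approx -1590.5$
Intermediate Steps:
$\sqrt{21 + 9} - 1596 = \sqrt{30} - 1596 = -1596 + \sqrt{30}$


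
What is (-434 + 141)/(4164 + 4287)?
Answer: -293/8451 ≈ -0.034670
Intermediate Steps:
(-434 + 141)/(4164 + 4287) = -293/8451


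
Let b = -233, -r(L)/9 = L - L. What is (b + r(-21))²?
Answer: 54289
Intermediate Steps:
r(L) = 0 (r(L) = -9*(L - L) = -9*0 = 0)
(b + r(-21))² = (-233 + 0)² = (-233)² = 54289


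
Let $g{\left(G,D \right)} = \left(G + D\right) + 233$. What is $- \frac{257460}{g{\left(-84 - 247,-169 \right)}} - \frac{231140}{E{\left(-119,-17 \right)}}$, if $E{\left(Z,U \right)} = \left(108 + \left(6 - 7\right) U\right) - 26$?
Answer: $- \frac{12075280}{8811} \approx -1370.5$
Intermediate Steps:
$g{\left(G,D \right)} = 233 + D + G$ ($g{\left(G,D \right)} = \left(D + G\right) + 233 = 233 + D + G$)
$E{\left(Z,U \right)} = 82 - U$ ($E{\left(Z,U \right)} = \left(108 - U\right) - 26 = 82 - U$)
$- \frac{257460}{g{\left(-84 - 247,-169 \right)}} - \frac{231140}{E{\left(-119,-17 \right)}} = - \frac{257460}{233 - 169 - 331} - \frac{231140}{82 - -17} = - \frac{257460}{233 - 169 - 331} - \frac{231140}{82 + 17} = - \frac{257460}{233 - 169 - 331} - \frac{231140}{99} = - \frac{257460}{-267} - \frac{231140}{99} = \left(-257460\right) \left(- \frac{1}{267}\right) - \frac{231140}{99} = \frac{85820}{89} - \frac{231140}{99} = - \frac{12075280}{8811}$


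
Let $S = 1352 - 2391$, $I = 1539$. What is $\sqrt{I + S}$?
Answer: $10 \sqrt{5} \approx 22.361$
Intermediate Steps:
$S = -1039$ ($S = 1352 - 2391 = -1039$)
$\sqrt{I + S} = \sqrt{1539 - 1039} = \sqrt{500} = 10 \sqrt{5}$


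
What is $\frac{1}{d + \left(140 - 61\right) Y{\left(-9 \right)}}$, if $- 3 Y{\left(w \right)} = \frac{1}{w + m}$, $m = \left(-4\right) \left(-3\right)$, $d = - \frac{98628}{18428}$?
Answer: $- \frac{41463}{585866} \approx -0.070772$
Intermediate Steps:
$d = - \frac{24657}{4607}$ ($d = \left(-98628\right) \frac{1}{18428} = - \frac{24657}{4607} \approx -5.3521$)
$m = 12$
$Y{\left(w \right)} = - \frac{1}{3 \left(12 + w\right)}$ ($Y{\left(w \right)} = - \frac{1}{3 \left(w + 12\right)} = - \frac{1}{3 \left(12 + w\right)}$)
$\frac{1}{d + \left(140 - 61\right) Y{\left(-9 \right)}} = \frac{1}{- \frac{24657}{4607} + \left(140 - 61\right) \left(- \frac{1}{36 + 3 \left(-9\right)}\right)} = \frac{1}{- \frac{24657}{4607} + 79 \left(- \frac{1}{36 - 27}\right)} = \frac{1}{- \frac{24657}{4607} + 79 \left(- \frac{1}{9}\right)} = \frac{1}{- \frac{24657}{4607} - \frac{79}{9}} = \frac{1}{- \frac{585866}{41463}} = - \frac{41463}{585866}$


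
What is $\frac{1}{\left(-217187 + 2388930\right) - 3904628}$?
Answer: $- \frac{1}{1732885} \approx -5.7707 \cdot 10^{-7}$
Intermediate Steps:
$\frac{1}{\left(-217187 + 2388930\right) - 3904628} = \frac{1}{2171743 - 3904628} = \frac{1}{-1732885} = - \frac{1}{1732885}$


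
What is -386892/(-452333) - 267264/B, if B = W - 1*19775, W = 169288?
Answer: -9006706188/9661380547 ≈ -0.93224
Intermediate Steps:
B = 149513 (B = 169288 - 1*19775 = 169288 - 19775 = 149513)
-386892/(-452333) - 267264/B = -386892/(-452333) - 267264/149513 = -386892*(-1/452333) - 267264*1/149513 = 386892/452333 - 267264/149513 = -9006706188/9661380547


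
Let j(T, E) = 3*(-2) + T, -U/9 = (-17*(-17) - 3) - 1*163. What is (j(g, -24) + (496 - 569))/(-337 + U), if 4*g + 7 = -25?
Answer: 87/1444 ≈ 0.060249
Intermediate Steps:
U = -1107 (U = -9*((-17*(-17) - 3) - 1*163) = -9*((289 - 3) - 163) = -9*(286 - 163) = -9*123 = -1107)
g = -8 (g = -7/4 + (¼)*(-25) = -7/4 - 25/4 = -8)
j(T, E) = -6 + T
(j(g, -24) + (496 - 569))/(-337 + U) = ((-6 - 8) + (496 - 569))/(-337 - 1107) = (-14 - 73)/(-1444) = -87*(-1/1444) = 87/1444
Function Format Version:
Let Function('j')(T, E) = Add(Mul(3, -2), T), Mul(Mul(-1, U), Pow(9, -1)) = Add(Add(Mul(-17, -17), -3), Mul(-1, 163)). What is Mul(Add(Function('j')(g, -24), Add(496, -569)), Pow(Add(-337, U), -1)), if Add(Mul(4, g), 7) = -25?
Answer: Rational(87, 1444) ≈ 0.060249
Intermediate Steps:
U = -1107 (U = Mul(-9, Add(Add(Mul(-17, -17), -3), Mul(-1, 163))) = Mul(-9, Add(Add(289, -3), -163)) = Mul(-9, Add(286, -163)) = Mul(-9, 123) = -1107)
g = -8 (g = Add(Rational(-7, 4), Mul(Rational(1, 4), -25)) = Add(Rational(-7, 4), Rational(-25, 4)) = -8)
Function('j')(T, E) = Add(-6, T)
Mul(Add(Function('j')(g, -24), Add(496, -569)), Pow(Add(-337, U), -1)) = Mul(Add(Add(-6, -8), Add(496, -569)), Pow(Add(-337, -1107), -1)) = Mul(Add(-14, -73), Pow(-1444, -1)) = Mul(-87, Rational(-1, 1444)) = Rational(87, 1444)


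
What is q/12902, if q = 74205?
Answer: 74205/12902 ≈ 5.7514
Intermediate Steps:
q/12902 = 74205/12902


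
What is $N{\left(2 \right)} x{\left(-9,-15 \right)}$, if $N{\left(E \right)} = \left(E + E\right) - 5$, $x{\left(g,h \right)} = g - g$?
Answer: $0$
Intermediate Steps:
$x{\left(g,h \right)} = 0$
$N{\left(E \right)} = -5 + 2 E$ ($N{\left(E \right)} = 2 E - 5 = -5 + 2 E$)
$N{\left(2 \right)} x{\left(-9,-15 \right)} = \left(-5 + 2 \cdot 2\right) 0 = \left(-5 + 4\right) 0 = \left(-1\right) 0 = 0$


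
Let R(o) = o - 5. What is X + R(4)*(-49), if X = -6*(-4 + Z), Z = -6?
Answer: 109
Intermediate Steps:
R(o) = -5 + o
X = 60 (X = -6*(-4 - 6) = -6*(-10) = 60)
X + R(4)*(-49) = 60 + (-5 + 4)*(-49) = 60 - 1*(-49) = 60 + 49 = 109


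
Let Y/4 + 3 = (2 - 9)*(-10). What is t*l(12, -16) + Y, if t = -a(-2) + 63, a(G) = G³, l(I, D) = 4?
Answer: 552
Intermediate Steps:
Y = 268 (Y = -12 + 4*((2 - 9)*(-10)) = -12 + 4*(-7*(-10)) = -12 + 4*70 = -12 + 280 = 268)
t = 71 (t = -1*(-2)³ + 63 = -1*(-8) + 63 = 8 + 63 = 71)
t*l(12, -16) + Y = 71*4 + 268 = 284 + 268 = 552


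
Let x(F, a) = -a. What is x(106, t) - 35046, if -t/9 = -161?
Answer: -36495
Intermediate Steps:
t = 1449 (t = -9*(-161) = 1449)
x(106, t) - 35046 = -1*1449 - 35046 = -1449 - 35046 = -36495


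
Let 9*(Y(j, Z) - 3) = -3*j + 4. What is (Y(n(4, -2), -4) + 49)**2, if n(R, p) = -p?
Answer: 217156/81 ≈ 2680.9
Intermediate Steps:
Y(j, Z) = 31/9 - j/3 (Y(j, Z) = 3 + (-3*j + 4)/9 = 3 + (4 - 3*j)/9 = 3 + (4/9 - j/3) = 31/9 - j/3)
(Y(n(4, -2), -4) + 49)**2 = ((31/9 - (-1)*(-2)/3) + 49)**2 = ((31/9 - 1/3*2) + 49)**2 = ((31/9 - 2/3) + 49)**2 = (25/9 + 49)**2 = (466/9)**2 = 217156/81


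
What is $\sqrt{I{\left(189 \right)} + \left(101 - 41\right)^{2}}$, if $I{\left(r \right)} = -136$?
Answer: $2 \sqrt{866} \approx 58.856$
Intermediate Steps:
$\sqrt{I{\left(189 \right)} + \left(101 - 41\right)^{2}} = \sqrt{-136 + \left(101 - 41\right)^{2}} = \sqrt{-136 + 60^{2}} = \sqrt{-136 + 3600} = \sqrt{3464} = 2 \sqrt{866}$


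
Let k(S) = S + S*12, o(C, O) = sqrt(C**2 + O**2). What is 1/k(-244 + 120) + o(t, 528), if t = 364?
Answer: -1/1612 + 4*sqrt(25705) ≈ 641.31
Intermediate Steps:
k(S) = 13*S (k(S) = S + 12*S = 13*S)
1/k(-244 + 120) + o(t, 528) = 1/(13*(-244 + 120)) + sqrt(364**2 + 528**2) = 1/(13*(-124)) + sqrt(132496 + 278784) = 1/(-1612) + sqrt(411280) = -1/1612 + 4*sqrt(25705)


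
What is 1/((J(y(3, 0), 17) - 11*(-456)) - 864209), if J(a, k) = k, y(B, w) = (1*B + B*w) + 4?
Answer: -1/859176 ≈ -1.1639e-6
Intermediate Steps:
y(B, w) = 4 + B + B*w (y(B, w) = (B + B*w) + 4 = 4 + B + B*w)
1/((J(y(3, 0), 17) - 11*(-456)) - 864209) = 1/((17 - 11*(-456)) - 864209) = 1/((17 + 5016) - 864209) = 1/(5033 - 864209) = 1/(-859176) = -1/859176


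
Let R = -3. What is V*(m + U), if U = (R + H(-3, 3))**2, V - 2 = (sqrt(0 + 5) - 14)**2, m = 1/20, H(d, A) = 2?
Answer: 4263/20 - 147*sqrt(5)/5 ≈ 147.41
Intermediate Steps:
m = 1/20 ≈ 0.050000
V = 2 + (-14 + sqrt(5))**2 (V = 2 + (sqrt(0 + 5) - 14)**2 = 2 + (sqrt(5) - 14)**2 = 2 + (-14 + sqrt(5))**2 ≈ 140.39)
U = 1 (U = (-3 + 2)**2 = (-1)**2 = 1)
V*(m + U) = (203 - 28*sqrt(5))*(1/20 + 1) = (203 - 28*sqrt(5))*(21/20) = 4263/20 - 147*sqrt(5)/5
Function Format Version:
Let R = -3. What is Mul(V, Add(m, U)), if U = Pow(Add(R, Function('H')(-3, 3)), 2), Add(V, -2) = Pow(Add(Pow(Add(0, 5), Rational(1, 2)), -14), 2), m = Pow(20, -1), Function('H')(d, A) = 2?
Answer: Add(Rational(4263, 20), Mul(Rational(-147, 5), Pow(5, Rational(1, 2)))) ≈ 147.41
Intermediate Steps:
m = Rational(1, 20) ≈ 0.050000
V = Add(2, Pow(Add(-14, Pow(5, Rational(1, 2))), 2)) (V = Add(2, Pow(Add(Pow(Add(0, 5), Rational(1, 2)), -14), 2)) = Add(2, Pow(Add(Pow(5, Rational(1, 2)), -14), 2)) = Add(2, Pow(Add(-14, Pow(5, Rational(1, 2))), 2)) ≈ 140.39)
U = 1 (U = Pow(Add(-3, 2), 2) = Pow(-1, 2) = 1)
Mul(V, Add(m, U)) = Mul(Add(203, Mul(-28, Pow(5, Rational(1, 2)))), Add(Rational(1, 20), 1)) = Mul(Add(203, Mul(-28, Pow(5, Rational(1, 2)))), Rational(21, 20)) = Add(Rational(4263, 20), Mul(Rational(-147, 5), Pow(5, Rational(1, 2))))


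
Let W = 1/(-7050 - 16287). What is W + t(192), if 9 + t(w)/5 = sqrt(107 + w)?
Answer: -1050166/23337 + 5*sqrt(299) ≈ 41.458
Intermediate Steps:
t(w) = -45 + 5*sqrt(107 + w)
W = -1/23337 (W = 1/(-23337) = -1/23337 ≈ -4.2850e-5)
W + t(192) = -1/23337 + (-45 + 5*sqrt(107 + 192)) = -1/23337 + (-45 + 5*sqrt(299)) = -1050166/23337 + 5*sqrt(299)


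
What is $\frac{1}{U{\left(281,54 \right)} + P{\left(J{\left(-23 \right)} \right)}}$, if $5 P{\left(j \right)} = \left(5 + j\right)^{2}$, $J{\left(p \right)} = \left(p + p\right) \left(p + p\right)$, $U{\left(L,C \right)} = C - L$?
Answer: $\frac{5}{4497506} \approx 1.1117 \cdot 10^{-6}$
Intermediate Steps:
$J{\left(p \right)} = 4 p^{2}$ ($J{\left(p \right)} = 2 p 2 p = 4 p^{2}$)
$P{\left(j \right)} = \frac{\left(5 + j\right)^{2}}{5}$
$\frac{1}{U{\left(281,54 \right)} + P{\left(J{\left(-23 \right)} \right)}} = \frac{1}{\left(54 - 281\right) + \frac{\left(5 + 4 \left(-23\right)^{2}\right)^{2}}{5}} = \frac{1}{\left(54 - 281\right) + \frac{\left(5 + 4 \cdot 529\right)^{2}}{5}} = \frac{1}{-227 + \frac{\left(5 + 2116\right)^{2}}{5}} = \frac{1}{-227 + \frac{2121^{2}}{5}} = \frac{1}{-227 + \frac{1}{5} \cdot 4498641} = \frac{1}{-227 + \frac{4498641}{5}} = \frac{1}{\frac{4497506}{5}} = \frac{5}{4497506}$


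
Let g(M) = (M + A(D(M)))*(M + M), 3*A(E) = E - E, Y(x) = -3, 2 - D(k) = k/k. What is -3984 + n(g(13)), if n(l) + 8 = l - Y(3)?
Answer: -3651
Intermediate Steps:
D(k) = 1 (D(k) = 2 - k/k = 2 - 1*1 = 2 - 1 = 1)
A(E) = 0 (A(E) = (E - E)/3 = (1/3)*0 = 0)
g(M) = 2*M**2 (g(M) = (M + 0)*(M + M) = M*(2*M) = 2*M**2)
n(l) = -5 + l (n(l) = -8 + (l - 1*(-3)) = -8 + (l + 3) = -8 + (3 + l) = -5 + l)
-3984 + n(g(13)) = -3984 + (-5 + 2*13**2) = -3984 + (-5 + 2*169) = -3984 + (-5 + 338) = -3984 + 333 = -3651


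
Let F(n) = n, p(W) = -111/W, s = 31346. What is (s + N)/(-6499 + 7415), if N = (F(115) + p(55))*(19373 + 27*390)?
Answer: 46885318/12595 ≈ 3722.5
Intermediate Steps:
N = 185817242/55 (N = (115 - 111/55)*(19373 + 27*390) = (115 - 111*1/55)*(19373 + 10530) = (115 - 111/55)*29903 = (6214/55)*29903 = 185817242/55 ≈ 3.3785e+6)
(s + N)/(-6499 + 7415) = (31346 + 185817242/55)/(-6499 + 7415) = (187541272/55)/916 = (187541272/55)*(1/916) = 46885318/12595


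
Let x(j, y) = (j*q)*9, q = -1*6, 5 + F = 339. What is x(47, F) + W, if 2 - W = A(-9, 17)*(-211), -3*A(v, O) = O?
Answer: -11195/3 ≈ -3731.7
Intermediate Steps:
F = 334 (F = -5 + 339 = 334)
q = -6
x(j, y) = -54*j (x(j, y) = (j*(-6))*9 = -6*j*9 = -54*j)
A(v, O) = -O/3
W = -3581/3 (W = 2 - (-⅓*17)*(-211) = 2 - (-17)*(-211)/3 = 2 - 1*3587/3 = 2 - 3587/3 = -3581/3 ≈ -1193.7)
x(47, F) + W = -54*47 - 3581/3 = -2538 - 3581/3 = -11195/3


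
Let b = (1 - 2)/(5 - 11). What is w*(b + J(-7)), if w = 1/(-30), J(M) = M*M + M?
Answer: -253/180 ≈ -1.4056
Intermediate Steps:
J(M) = M + M² (J(M) = M² + M = M + M²)
b = ⅙ (b = -1/(-6) = -1*(-⅙) = ⅙ ≈ 0.16667)
w = -1/30 ≈ -0.033333
w*(b + J(-7)) = -(⅙ - 7*(1 - 7))/30 = -(⅙ - 7*(-6))/30 = -(⅙ + 42)/30 = -1/30*253/6 = -253/180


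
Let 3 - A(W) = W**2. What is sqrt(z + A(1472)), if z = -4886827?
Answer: 2*I*sqrt(1763402) ≈ 2655.9*I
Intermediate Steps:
A(W) = 3 - W**2
sqrt(z + A(1472)) = sqrt(-4886827 + (3 - 1*1472**2)) = sqrt(-4886827 + (3 - 1*2166784)) = sqrt(-4886827 + (3 - 2166784)) = sqrt(-4886827 - 2166781) = sqrt(-7053608) = 2*I*sqrt(1763402)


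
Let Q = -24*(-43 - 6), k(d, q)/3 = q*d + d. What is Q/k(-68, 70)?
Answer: -98/1207 ≈ -0.081193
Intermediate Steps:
k(d, q) = 3*d + 3*d*q (k(d, q) = 3*(q*d + d) = 3*(d*q + d) = 3*(d + d*q) = 3*d + 3*d*q)
Q = 1176 (Q = -24*(-49) = 1176)
Q/k(-68, 70) = 1176/((3*(-68)*(1 + 70))) = 1176/((3*(-68)*71)) = 1176/(-14484) = 1176*(-1/14484) = -98/1207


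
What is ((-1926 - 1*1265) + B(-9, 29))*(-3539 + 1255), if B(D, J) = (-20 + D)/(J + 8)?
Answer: 269731264/37 ≈ 7.2900e+6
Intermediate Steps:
B(D, J) = (-20 + D)/(8 + J)
((-1926 - 1*1265) + B(-9, 29))*(-3539 + 1255) = ((-1926 - 1*1265) + (-20 - 9)/(8 + 29))*(-3539 + 1255) = ((-1926 - 1265) - 29/37)*(-2284) = (-3191 + (1/37)*(-29))*(-2284) = (-3191 - 29/37)*(-2284) = -118096/37*(-2284) = 269731264/37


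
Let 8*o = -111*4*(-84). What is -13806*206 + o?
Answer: -2839374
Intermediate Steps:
o = 4662 (o = (-111*4*(-84))/8 = (-444*(-84))/8 = (⅛)*37296 = 4662)
-13806*206 + o = -13806*206 + 4662 = -2844036 + 4662 = -2839374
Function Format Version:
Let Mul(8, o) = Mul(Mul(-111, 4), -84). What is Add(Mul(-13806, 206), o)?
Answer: -2839374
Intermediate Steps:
o = 4662 (o = Mul(Rational(1, 8), Mul(Mul(-111, 4), -84)) = Mul(Rational(1, 8), Mul(-444, -84)) = Mul(Rational(1, 8), 37296) = 4662)
Add(Mul(-13806, 206), o) = Add(Mul(-13806, 206), 4662) = Add(-2844036, 4662) = -2839374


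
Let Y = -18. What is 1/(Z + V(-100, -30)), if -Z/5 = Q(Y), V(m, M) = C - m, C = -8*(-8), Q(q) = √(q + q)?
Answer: 41/6949 + 15*I/13898 ≈ 0.0059001 + 0.0010793*I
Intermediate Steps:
Q(q) = √2*√q (Q(q) = √(2*q) = √2*√q)
C = 64
V(m, M) = 64 - m
Z = -30*I (Z = -5*√2*√(-18) = -5*√2*3*I*√2 = -30*I ≈ -30.0*I)
1/(Z + V(-100, -30)) = 1/(-30*I + (64 - 1*(-100))) = 1/(-30*I + (64 + 100)) = 1/(-30*I + 164) = 1/(164 - 30*I) = (164 + 30*I)/27796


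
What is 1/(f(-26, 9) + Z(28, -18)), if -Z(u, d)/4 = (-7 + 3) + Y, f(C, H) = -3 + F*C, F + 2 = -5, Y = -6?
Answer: 1/219 ≈ 0.0045662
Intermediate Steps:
F = -7 (F = -2 - 5 = -7)
f(C, H) = -3 - 7*C
Z(u, d) = 40 (Z(u, d) = -4*((-7 + 3) - 6) = -4*(-4 - 6) = -4*(-10) = 40)
1/(f(-26, 9) + Z(28, -18)) = 1/((-3 - 7*(-26)) + 40) = 1/((-3 + 182) + 40) = 1/(179 + 40) = 1/219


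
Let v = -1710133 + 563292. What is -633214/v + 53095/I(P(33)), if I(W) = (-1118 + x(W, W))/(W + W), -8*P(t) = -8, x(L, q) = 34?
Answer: -60548320907/621587822 ≈ -97.409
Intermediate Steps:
P(t) = 1 (P(t) = -⅛*(-8) = 1)
v = -1146841
I(W) = -542/W (I(W) = (-1118 + 34)/(W + W) = -1084*1/(2*W) = -542/W)
-633214/v + 53095/I(P(33)) = -633214/(-1146841) + 53095/((-542/1)) = -633214*(-1/1146841) + 53095/((-542*1)) = 633214/1146841 + 53095/(-542) = 633214/1146841 + 53095*(-1/542) = 633214/1146841 - 53095/542 = -60548320907/621587822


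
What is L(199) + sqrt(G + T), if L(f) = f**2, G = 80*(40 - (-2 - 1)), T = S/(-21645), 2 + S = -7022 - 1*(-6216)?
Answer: 39601 + 2*sqrt(44768839310)/7215 ≈ 39660.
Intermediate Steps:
S = -808 (S = -2 + (-7022 - 1*(-6216)) = -2 + (-7022 + 6216) = -2 - 806 = -808)
T = 808/21645 (T = -808/(-21645) = -808*(-1/21645) = 808/21645 ≈ 0.037330)
G = 3440 (G = 80*(40 - 1*(-3)) = 80*(40 + 3) = 80*43 = 3440)
L(199) + sqrt(G + T) = 199**2 + sqrt(3440 + 808/21645) = 39601 + sqrt(74459608/21645) = 39601 + 2*sqrt(44768839310)/7215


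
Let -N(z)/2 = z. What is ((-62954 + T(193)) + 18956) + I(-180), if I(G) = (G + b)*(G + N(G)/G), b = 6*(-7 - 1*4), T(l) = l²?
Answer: 38023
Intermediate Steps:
N(z) = -2*z
b = -66 (b = 6*(-7 - 4) = 6*(-11) = -66)
I(G) = (-66 + G)*(-2 + G) (I(G) = (G - 66)*(G + (-2*G)/G) = (-66 + G)*(G - 2) = (-66 + G)*(-2 + G))
((-62954 + T(193)) + 18956) + I(-180) = ((-62954 + 193²) + 18956) + (132 + (-180)² - 68*(-180)) = ((-62954 + 37249) + 18956) + (132 + 32400 + 12240) = (-25705 + 18956) + 44772 = -6749 + 44772 = 38023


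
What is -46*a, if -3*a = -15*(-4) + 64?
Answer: 5704/3 ≈ 1901.3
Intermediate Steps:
a = -124/3 (a = -(-15*(-4) + 64)/3 = -(60 + 64)/3 = -⅓*124 = -124/3 ≈ -41.333)
-46*a = -46*(-124/3) = 5704/3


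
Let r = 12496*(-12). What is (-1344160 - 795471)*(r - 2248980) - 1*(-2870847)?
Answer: 5132832144939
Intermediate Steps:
r = -149952
(-1344160 - 795471)*(r - 2248980) - 1*(-2870847) = (-1344160 - 795471)*(-149952 - 2248980) - 1*(-2870847) = -2139631*(-2398932) + 2870847 = 5132829274092 + 2870847 = 5132832144939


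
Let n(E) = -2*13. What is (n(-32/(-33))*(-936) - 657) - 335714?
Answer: -312035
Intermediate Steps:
n(E) = -26
(n(-32/(-33))*(-936) - 657) - 335714 = (-26*(-936) - 657) - 335714 = (24336 - 657) - 335714 = 23679 - 335714 = -312035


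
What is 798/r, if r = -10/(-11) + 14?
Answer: 4389/82 ≈ 53.524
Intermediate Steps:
r = 164/11 (r = -1/11*(-10) + 14 = 10/11 + 14 = 164/11 ≈ 14.909)
798/r = 798/(164/11) = 798*(11/164) = 4389/82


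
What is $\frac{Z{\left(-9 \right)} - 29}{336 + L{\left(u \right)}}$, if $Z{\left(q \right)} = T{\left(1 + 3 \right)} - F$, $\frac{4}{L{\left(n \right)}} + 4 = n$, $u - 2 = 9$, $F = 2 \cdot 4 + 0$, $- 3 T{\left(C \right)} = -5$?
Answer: $- \frac{371}{3534} \approx -0.10498$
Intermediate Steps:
$T{\left(C \right)} = \frac{5}{3}$ ($T{\left(C \right)} = \left(- \frac{1}{3}\right) \left(-5\right) = \frac{5}{3}$)
$F = 8$ ($F = 8 + 0 = 8$)
$u = 11$ ($u = 2 + 9 = 11$)
$L{\left(n \right)} = \frac{4}{-4 + n}$
$Z{\left(q \right)} = - \frac{19}{3}$ ($Z{\left(q \right)} = \frac{5}{3} - 8 = - \frac{19}{3}$)
$\frac{Z{\left(-9 \right)} - 29}{336 + L{\left(u \right)}} = \frac{- \frac{19}{3} - 29}{336 + \frac{4}{-4 + 11}} = - \frac{106}{3 \left(336 + \frac{4}{7}\right)} = - \frac{106}{3 \cdot \frac{2356}{7}} = \left(- \frac{106}{3}\right) \frac{7}{2356} = - \frac{371}{3534}$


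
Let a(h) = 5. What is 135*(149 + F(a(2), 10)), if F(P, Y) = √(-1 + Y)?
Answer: 20520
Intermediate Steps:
135*(149 + F(a(2), 10)) = 135*(149 + √(-1 + 10)) = 135*(149 + √9) = 135*(149 + 3) = 135*152 = 20520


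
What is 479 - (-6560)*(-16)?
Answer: -104481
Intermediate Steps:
479 - (-6560)*(-16) = 479 - 410*256 = 479 - 104960 = -104481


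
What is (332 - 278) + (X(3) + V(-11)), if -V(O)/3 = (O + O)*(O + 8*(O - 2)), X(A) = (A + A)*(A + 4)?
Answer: -7494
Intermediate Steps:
X(A) = 2*A*(4 + A) (X(A) = (2*A)*(4 + A) = 2*A*(4 + A))
V(O) = -6*O*(-16 + 9*O) (V(O) = -3*(O + O)*(O + 8*(O - 2)) = -3*2*O*(O + 8*(-2 + O)) = -3*2*O*(O + (-16 + 8*O)) = -3*2*O*(-16 + 9*O) = -6*O*(-16 + 9*O))
(332 - 278) + (X(3) + V(-11)) = (332 - 278) + (2*3*(4 + 3) + 6*(-11)*(16 - 9*(-11))) = 54 + (2*3*7 + 6*(-11)*(16 + 99)) = 54 + (42 + 6*(-11)*115) = 54 + (42 - 7590) = 54 - 7548 = -7494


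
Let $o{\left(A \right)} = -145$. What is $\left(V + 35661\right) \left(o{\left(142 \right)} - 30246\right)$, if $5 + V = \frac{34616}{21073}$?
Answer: $- \frac{22836207800064}{21073} \approx -1.0837 \cdot 10^{9}$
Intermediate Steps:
$V = - \frac{70749}{21073}$ ($V = -5 + \frac{34616}{21073} = - \frac{70749}{21073} \approx -3.3573$)
$\left(V + 35661\right) \left(o{\left(142 \right)} - 30246\right) = \left(- \frac{70749}{21073} + 35661\right) \left(-145 - 30246\right) = \frac{751413504}{21073} \left(-30391\right) = - \frac{22836207800064}{21073}$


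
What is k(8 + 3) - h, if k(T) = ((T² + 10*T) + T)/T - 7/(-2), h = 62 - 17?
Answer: -39/2 ≈ -19.500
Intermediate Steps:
h = 45
k(T) = 7/2 + (T² + 11*T)/T (k(T) = (T² + 11*T)/T - 7*(-½) = (T² + 11*T)/T + 7/2 = 7/2 + (T² + 11*T)/T)
k(8 + 3) - h = (29/2 + (8 + 3)) - 1*45 = (29/2 + 11) - 45 = 51/2 - 45 = -39/2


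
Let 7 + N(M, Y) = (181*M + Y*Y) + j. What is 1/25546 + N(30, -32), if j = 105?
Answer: 167377393/25546 ≈ 6552.0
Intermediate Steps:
N(M, Y) = 98 + Y**2 + 181*M (N(M, Y) = -7 + ((181*M + Y*Y) + 105) = -7 + ((181*M + Y**2) + 105) = -7 + ((Y**2 + 181*M) + 105) = -7 + (105 + Y**2 + 181*M) = 98 + Y**2 + 181*M)
1/25546 + N(30, -32) = 1/25546 + (98 + (-32)**2 + 181*30) = 1/25546 + (98 + 1024 + 5430) = 1/25546 + 6552 = 167377393/25546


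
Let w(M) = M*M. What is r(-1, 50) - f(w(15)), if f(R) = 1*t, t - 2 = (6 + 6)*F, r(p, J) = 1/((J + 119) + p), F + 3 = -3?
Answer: 11761/168 ≈ 70.006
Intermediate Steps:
F = -6 (F = -3 - 3 = -6)
r(p, J) = 1/(119 + J + p) (r(p, J) = 1/((119 + J) + p) = 1/(119 + J + p))
t = -70 (t = 2 + (6 + 6)*(-6) = 2 + 12*(-6) = 2 - 72 = -70)
w(M) = M²
f(R) = -70 (f(R) = 1*(-70) = -70)
r(-1, 50) - f(w(15)) = 1/(119 + 50 - 1) - 1*(-70) = 1/168 + 70 = 11761/168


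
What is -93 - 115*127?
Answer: -14698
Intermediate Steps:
-93 - 115*127 = -93 - 14605 = -14698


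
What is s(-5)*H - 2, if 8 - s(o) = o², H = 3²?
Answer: -155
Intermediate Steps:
H = 9
s(o) = 8 - o²
s(-5)*H - 2 = (8 - 1*(-5)²)*9 - 2 = (8 - 1*25)*9 - 2 = (8 - 25)*9 - 2 = -17*9 - 2 = -153 - 2 = -155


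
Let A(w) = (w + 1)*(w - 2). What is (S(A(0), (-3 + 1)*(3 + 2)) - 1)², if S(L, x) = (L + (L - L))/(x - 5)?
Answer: 169/225 ≈ 0.75111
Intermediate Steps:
A(w) = (1 + w)*(-2 + w)
S(L, x) = L/(-5 + x) (S(L, x) = (L + 0)/(-5 + x) = L/(-5 + x))
(S(A(0), (-3 + 1)*(3 + 2)) - 1)² = ((-2 + 0² - 1*0)/(-5 + (-3 + 1)*(3 + 2)) - 1)² = ((-2 + 0 + 0)/(-5 - 2*5) - 1)² = (-2/(-5 - 10) - 1)² = (-2/(-15) - 1)² = (-2*(-1/15) - 1)² = (2/15 - 1)² = (-13/15)² = 169/225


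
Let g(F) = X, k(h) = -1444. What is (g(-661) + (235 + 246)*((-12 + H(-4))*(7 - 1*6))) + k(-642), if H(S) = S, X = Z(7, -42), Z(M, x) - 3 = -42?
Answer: -9179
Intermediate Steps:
Z(M, x) = -39 (Z(M, x) = 3 - 42 = -39)
X = -39
g(F) = -39
(g(-661) + (235 + 246)*((-12 + H(-4))*(7 - 1*6))) + k(-642) = (-39 + (235 + 246)*((-12 - 4)*(7 - 1*6))) - 1444 = (-39 + 481*(-16*(7 - 6))) - 1444 = (-39 + 481*(-16*1)) - 1444 = (-39 + 481*(-16)) - 1444 = (-39 - 7696) - 1444 = -7735 - 1444 = -9179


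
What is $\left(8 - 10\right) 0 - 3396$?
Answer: $-3396$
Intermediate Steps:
$\left(8 - 10\right) 0 - 3396 = \left(-2\right) 0 - 3396 = 0 - 3396 = -3396$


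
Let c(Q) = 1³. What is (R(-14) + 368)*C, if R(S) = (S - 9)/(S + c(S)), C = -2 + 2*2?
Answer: 9614/13 ≈ 739.54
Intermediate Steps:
c(Q) = 1
C = 2 (C = -2 + 4 = 2)
R(S) = (-9 + S)/(1 + S) (R(S) = (S - 9)/(S + 1) = (-9 + S)/(1 + S))
(R(-14) + 368)*C = ((-9 - 14)/(1 - 14) + 368)*2 = (-23/(-13) + 368)*2 = (-1/13*(-23) + 368)*2 = (23/13 + 368)*2 = (4807/13)*2 = 9614/13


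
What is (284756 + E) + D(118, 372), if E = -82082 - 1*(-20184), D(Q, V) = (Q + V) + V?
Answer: 223720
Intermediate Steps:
D(Q, V) = Q + 2*V
E = -61898 (E = -82082 + 20184 = -61898)
(284756 + E) + D(118, 372) = (284756 - 61898) + (118 + 2*372) = 222858 + (118 + 744) = 222858 + 862 = 223720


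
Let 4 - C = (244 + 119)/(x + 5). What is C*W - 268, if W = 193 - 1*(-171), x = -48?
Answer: 183216/43 ≈ 4260.8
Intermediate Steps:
C = 535/43 (C = 4 - (244 + 119)/(-48 + 5) = 4 - 363/(-43) = 4 - 363*(-1)/43 = 4 - 1*(-363/43) = 4 + 363/43 = 535/43 ≈ 12.442)
W = 364 (W = 193 + 171 = 364)
C*W - 268 = (535/43)*364 - 268 = 194740/43 - 268 = 183216/43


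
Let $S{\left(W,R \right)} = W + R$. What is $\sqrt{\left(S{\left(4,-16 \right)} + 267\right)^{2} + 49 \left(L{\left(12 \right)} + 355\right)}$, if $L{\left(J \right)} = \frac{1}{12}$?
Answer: $\frac{\sqrt{2967267}}{6} \approx 287.1$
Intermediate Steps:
$S{\left(W,R \right)} = R + W$
$L{\left(J \right)} = \frac{1}{12}$
$\sqrt{\left(S{\left(4,-16 \right)} + 267\right)^{2} + 49 \left(L{\left(12 \right)} + 355\right)} = \sqrt{\left(\left(-16 + 4\right) + 267\right)^{2} + 49 \left(\frac{1}{12} + 355\right)} = \sqrt{\left(-12 + 267\right)^{2} + 49 \cdot \frac{4261}{12}} = \sqrt{255^{2} + \frac{208789}{12}} = \sqrt{65025 + \frac{208789}{12}} = \sqrt{\frac{989089}{12}} = \frac{\sqrt{2967267}}{6}$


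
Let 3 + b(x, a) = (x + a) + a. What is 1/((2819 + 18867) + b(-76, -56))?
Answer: 1/21495 ≈ 4.6522e-5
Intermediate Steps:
b(x, a) = -3 + x + 2*a (b(x, a) = -3 + ((x + a) + a) = -3 + ((a + x) + a) = -3 + (x + 2*a) = -3 + x + 2*a)
1/((2819 + 18867) + b(-76, -56)) = 1/((2819 + 18867) + (-3 - 76 + 2*(-56))) = 1/(21686 + (-3 - 76 - 112)) = 1/(21686 - 191) = 1/21495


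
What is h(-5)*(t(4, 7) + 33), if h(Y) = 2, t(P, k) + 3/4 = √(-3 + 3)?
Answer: 129/2 ≈ 64.500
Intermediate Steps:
t(P, k) = -¾ (t(P, k) = -¾ + √(-3 + 3) = -¾ + √0 = -¾ + 0 = -¾)
h(-5)*(t(4, 7) + 33) = 2*(-¾ + 33) = 2*(129/4) = 129/2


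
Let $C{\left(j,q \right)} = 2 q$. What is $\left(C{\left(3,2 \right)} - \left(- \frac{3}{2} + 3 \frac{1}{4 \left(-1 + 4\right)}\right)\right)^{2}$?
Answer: $\frac{441}{16} \approx 27.563$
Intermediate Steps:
$\left(C{\left(3,2 \right)} - \left(- \frac{3}{2} + 3 \frac{1}{4 \left(-1 + 4\right)}\right)\right)^{2} = \left(2 \cdot 2 - \left(- \frac{3}{2} + 3 \frac{1}{4 \left(-1 + 4\right)}\right)\right)^{2} = \left(4 - \left(- \frac{3}{2} + \frac{3}{3 \cdot 4}\right)\right)^{2} = \left(4 + \left(\frac{3}{2} - \frac{3}{12}\right)\right)^{2} = \left(4 + \left(\frac{3}{2} - \frac{1}{4}\right)\right)^{2} = \left(4 + \frac{5}{4}\right)^{2} = \left(\frac{21}{4}\right)^{2} = \frac{441}{16}$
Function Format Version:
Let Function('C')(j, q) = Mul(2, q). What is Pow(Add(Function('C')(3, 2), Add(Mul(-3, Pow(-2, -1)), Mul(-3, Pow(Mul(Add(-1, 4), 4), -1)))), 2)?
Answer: Rational(441, 16) ≈ 27.563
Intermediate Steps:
Pow(Add(Function('C')(3, 2), Add(Mul(-3, Pow(-2, -1)), Mul(-3, Pow(Mul(Add(-1, 4), 4), -1)))), 2) = Pow(Add(Mul(2, 2), Add(Mul(-3, Pow(-2, -1)), Mul(-3, Pow(Mul(Add(-1, 4), 4), -1)))), 2) = Pow(Add(4, Add(Mul(-3, Rational(-1, 2)), Mul(-3, Pow(Mul(3, 4), -1)))), 2) = Pow(Add(4, Add(Rational(3, 2), Mul(-3, Pow(12, -1)))), 2) = Pow(Add(4, Add(Rational(3, 2), Mul(-3, Rational(1, 12)))), 2) = Pow(Add(4, Add(Rational(3, 2), Rational(-1, 4))), 2) = Pow(Add(4, Rational(5, 4)), 2) = Pow(Rational(21, 4), 2) = Rational(441, 16)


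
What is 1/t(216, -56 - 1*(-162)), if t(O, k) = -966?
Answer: -1/966 ≈ -0.0010352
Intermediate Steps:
1/t(216, -56 - 1*(-162)) = 1/(-966) = -1/966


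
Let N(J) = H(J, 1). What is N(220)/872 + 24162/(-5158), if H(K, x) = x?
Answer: -10532053/2248888 ≈ -4.6832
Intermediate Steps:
N(J) = 1
N(220)/872 + 24162/(-5158) = 1/872 + 24162/(-5158) = 1*(1/872) + 24162*(-1/5158) = 1/872 - 12081/2579 = -10532053/2248888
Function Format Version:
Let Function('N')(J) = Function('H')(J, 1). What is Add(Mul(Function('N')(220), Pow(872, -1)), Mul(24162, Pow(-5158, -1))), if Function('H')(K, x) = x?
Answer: Rational(-10532053, 2248888) ≈ -4.6832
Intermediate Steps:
Function('N')(J) = 1
Add(Mul(Function('N')(220), Pow(872, -1)), Mul(24162, Pow(-5158, -1))) = Add(Mul(1, Pow(872, -1)), Mul(24162, Pow(-5158, -1))) = Add(Mul(1, Rational(1, 872)), Mul(24162, Rational(-1, 5158))) = Add(Rational(1, 872), Rational(-12081, 2579)) = Rational(-10532053, 2248888)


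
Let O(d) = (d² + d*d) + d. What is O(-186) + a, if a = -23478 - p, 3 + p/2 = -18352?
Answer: 82238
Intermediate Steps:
p = -36710 (p = -6 + 2*(-18352) = -6 - 36704 = -36710)
a = 13232 (a = -23478 - 1*(-36710) = -23478 + 36710 = 13232)
O(d) = d + 2*d² (O(d) = (d² + d²) + d = 2*d² + d = d + 2*d²)
O(-186) + a = -186*(1 + 2*(-186)) + 13232 = -186*(1 - 372) + 13232 = -186*(-371) + 13232 = 69006 + 13232 = 82238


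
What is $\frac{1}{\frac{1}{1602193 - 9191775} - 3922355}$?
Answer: $- \frac{7589582}{29769034905611} \approx -2.5495 \cdot 10^{-7}$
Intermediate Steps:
$\frac{1}{\frac{1}{1602193 - 9191775} - 3922355} = \frac{1}{\frac{1}{-7589582} - 3922355} = \frac{1}{- \frac{1}{7589582} - 3922355} = \frac{1}{- \frac{29769034905611}{7589582}} = - \frac{7589582}{29769034905611}$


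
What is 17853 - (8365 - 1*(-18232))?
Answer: -8744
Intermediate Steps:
17853 - (8365 - 1*(-18232)) = 17853 - (8365 + 18232) = 17853 - 1*26597 = 17853 - 26597 = -8744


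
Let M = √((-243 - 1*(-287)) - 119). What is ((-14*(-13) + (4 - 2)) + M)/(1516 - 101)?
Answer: 184/1415 + I*√3/283 ≈ 0.13004 + 0.0061203*I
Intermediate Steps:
M = 5*I*√3 (M = √((-243 + 287) - 119) = √(44 - 119) = √(-75) = 5*I*√3 ≈ 8.6602*I)
((-14*(-13) + (4 - 2)) + M)/(1516 - 101) = ((-14*(-13) + (4 - 2)) + 5*I*√3)/(1516 - 101) = ((182 + 2) + 5*I*√3)/1415 = (184 + 5*I*√3)/1415 = 184/1415 + I*√3/283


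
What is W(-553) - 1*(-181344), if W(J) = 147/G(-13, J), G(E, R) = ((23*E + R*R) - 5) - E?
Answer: 55403856339/305518 ≈ 1.8134e+5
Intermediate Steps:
G(E, R) = -5 + R² + 22*E (G(E, R) = ((23*E + R²) - 5) - E = ((R² + 23*E) - 5) - E = (-5 + R² + 23*E) - E = -5 + R² + 22*E)
W(J) = 147/(-291 + J²) (W(J) = 147/(-5 + J² + 22*(-13)) = 147/(-5 + J² - 286) = 147/(-291 + J²))
W(-553) - 1*(-181344) = 147/(-291 + (-553)²) - 1*(-181344) = 147/(-291 + 305809) + 181344 = 147/305518 + 181344 = 55403856339/305518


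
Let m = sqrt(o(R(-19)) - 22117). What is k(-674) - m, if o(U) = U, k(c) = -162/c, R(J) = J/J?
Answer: 81/337 - 2*I*sqrt(5529) ≈ 0.24036 - 148.71*I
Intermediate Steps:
R(J) = 1
m = 2*I*sqrt(5529) (m = sqrt(1 - 22117) = sqrt(-22116) = 2*I*sqrt(5529) ≈ 148.71*I)
k(-674) - m = -162/(-674) - 2*I*sqrt(5529) = -162*(-1/674) - 2*I*sqrt(5529) = 81/337 - 2*I*sqrt(5529)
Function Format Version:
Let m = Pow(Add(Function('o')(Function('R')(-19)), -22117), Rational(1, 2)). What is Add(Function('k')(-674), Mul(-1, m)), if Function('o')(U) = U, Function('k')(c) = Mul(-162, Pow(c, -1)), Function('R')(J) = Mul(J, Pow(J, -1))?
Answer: Add(Rational(81, 337), Mul(-2, I, Pow(5529, Rational(1, 2)))) ≈ Add(0.24036, Mul(-148.71, I))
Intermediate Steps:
Function('R')(J) = 1
m = Mul(2, I, Pow(5529, Rational(1, 2))) (m = Pow(Add(1, -22117), Rational(1, 2)) = Pow(-22116, Rational(1, 2)) = Mul(2, I, Pow(5529, Rational(1, 2))) ≈ Mul(148.71, I))
Add(Function('k')(-674), Mul(-1, m)) = Add(Mul(-162, Pow(-674, -1)), Mul(-1, Mul(2, I, Pow(5529, Rational(1, 2))))) = Add(Mul(-162, Rational(-1, 674)), Mul(-2, I, Pow(5529, Rational(1, 2)))) = Add(Rational(81, 337), Mul(-2, I, Pow(5529, Rational(1, 2))))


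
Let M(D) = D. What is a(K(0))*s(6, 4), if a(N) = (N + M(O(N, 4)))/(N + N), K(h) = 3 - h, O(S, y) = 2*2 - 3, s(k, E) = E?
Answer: 8/3 ≈ 2.6667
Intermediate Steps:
O(S, y) = 1 (O(S, y) = 4 - 3 = 1)
a(N) = (1 + N)/(2*N) (a(N) = (N + 1)/(N + N) = (1 + N)/((2*N)) = (1 + N)*(1/(2*N)) = (1 + N)/(2*N))
a(K(0))*s(6, 4) = ((1 + (3 - 1*0))/(2*(3 - 1*0)))*4 = ((1 + (3 + 0))/(2*(3 + 0)))*4 = ((½)*(1 + 3)/3)*4 = ((½)*(⅓)*4)*4 = (⅔)*4 = 8/3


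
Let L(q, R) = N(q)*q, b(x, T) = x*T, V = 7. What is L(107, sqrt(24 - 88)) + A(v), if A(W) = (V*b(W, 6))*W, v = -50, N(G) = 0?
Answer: 105000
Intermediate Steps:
b(x, T) = T*x
L(q, R) = 0 (L(q, R) = 0*q = 0)
A(W) = 42*W**2 (A(W) = (7*(6*W))*W = (42*W)*W = 42*W**2)
L(107, sqrt(24 - 88)) + A(v) = 0 + 42*(-50)**2 = 0 + 42*2500 = 0 + 105000 = 105000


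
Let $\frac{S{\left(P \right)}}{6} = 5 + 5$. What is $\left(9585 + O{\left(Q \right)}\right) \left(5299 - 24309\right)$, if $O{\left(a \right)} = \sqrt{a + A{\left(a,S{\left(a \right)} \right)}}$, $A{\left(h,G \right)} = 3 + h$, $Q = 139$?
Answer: $-182210850 - 19010 \sqrt{281} \approx -1.8253 \cdot 10^{8}$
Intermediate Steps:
$S{\left(P \right)} = 60$ ($S{\left(P \right)} = 6 \left(5 + 5\right) = 6 \cdot 10 = 60$)
$O{\left(a \right)} = \sqrt{3 + 2 a}$ ($O{\left(a \right)} = \sqrt{a + \left(3 + a\right)} = \sqrt{3 + 2 a}$)
$\left(9585 + O{\left(Q \right)}\right) \left(5299 - 24309\right) = \left(9585 + \sqrt{3 + 2 \cdot 139}\right) \left(5299 - 24309\right) = \left(9585 + \sqrt{3 + 278}\right) \left(-19010\right) = \left(9585 + \sqrt{281}\right) \left(-19010\right) = -182210850 - 19010 \sqrt{281}$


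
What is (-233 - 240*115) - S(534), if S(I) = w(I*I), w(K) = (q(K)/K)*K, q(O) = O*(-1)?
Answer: 257323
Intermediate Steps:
q(O) = -O
w(K) = -K (w(K) = ((-K)/K)*K = -K)
S(I) = -I² (S(I) = -I*I = -I²)
(-233 - 240*115) - S(534) = (-233 - 240*115) - (-1)*534² = (-233 - 27600) - (-1)*285156 = -27833 - 1*(-285156) = -27833 + 285156 = 257323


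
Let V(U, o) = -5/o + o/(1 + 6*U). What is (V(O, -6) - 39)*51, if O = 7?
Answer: -168011/86 ≈ -1953.6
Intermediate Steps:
(V(O, -6) - 39)*51 = ((-5 + (-6)**2 - 30*7)/((-6)*(1 + 6*7)) - 39)*51 = (-(-5 + 36 - 210)/(6*(1 + 42)) - 39)*51 = (-1/6*(-179)/43 - 39)*51 = (-1/6*1/43*(-179) - 39)*51 = (179/258 - 39)*51 = -9883/258*51 = -168011/86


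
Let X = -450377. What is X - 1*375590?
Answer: -825967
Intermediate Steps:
X - 1*375590 = -450377 - 1*375590 = -450377 - 375590 = -825967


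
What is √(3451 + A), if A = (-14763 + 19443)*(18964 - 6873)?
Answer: √56589331 ≈ 7522.6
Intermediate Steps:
A = 56585880 (A = 4680*12091 = 56585880)
√(3451 + A) = √(3451 + 56585880) = √56589331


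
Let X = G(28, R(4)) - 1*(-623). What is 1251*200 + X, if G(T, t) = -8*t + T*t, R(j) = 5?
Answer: 250923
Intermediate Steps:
X = 723 (X = 5*(-8 + 28) - 1*(-623) = 5*20 + 623 = 100 + 623 = 723)
1251*200 + X = 1251*200 + 723 = 250200 + 723 = 250923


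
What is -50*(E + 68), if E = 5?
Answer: -3650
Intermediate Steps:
-50*(E + 68) = -50*(5 + 68) = -50*73 = -3650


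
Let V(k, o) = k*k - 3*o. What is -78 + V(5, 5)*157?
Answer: 1492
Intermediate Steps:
V(k, o) = k² - 3*o
-78 + V(5, 5)*157 = -78 + (5² - 3*5)*157 = -78 + (25 - 15)*157 = -78 + 10*157 = -78 + 1570 = 1492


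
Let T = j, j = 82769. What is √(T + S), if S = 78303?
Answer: 4*√10067 ≈ 401.34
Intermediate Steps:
T = 82769
√(T + S) = √(82769 + 78303) = √161072 = 4*√10067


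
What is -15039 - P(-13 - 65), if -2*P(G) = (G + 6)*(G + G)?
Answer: -9423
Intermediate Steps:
P(G) = -G*(6 + G) (P(G) = -(G + 6)*(G + G)/2 = -(6 + G)*2*G/2 = -G*(6 + G))
-15039 - P(-13 - 65) = -15039 - (-1)*(-13 - 65)*(6 + (-13 - 65)) = -15039 - (-1)*(-78)*(6 - 78) = -15039 - (-1)*(-78)*(-72) = -15039 - 1*(-5616) = -15039 + 5616 = -9423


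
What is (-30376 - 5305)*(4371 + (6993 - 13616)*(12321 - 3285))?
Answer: 2135188754817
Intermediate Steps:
(-30376 - 5305)*(4371 + (6993 - 13616)*(12321 - 3285)) = -35681*(4371 - 6623*9036) = -35681*(4371 - 59845428) = -35681*(-59841057) = 2135188754817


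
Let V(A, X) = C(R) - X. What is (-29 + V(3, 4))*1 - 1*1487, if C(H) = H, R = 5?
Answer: -1515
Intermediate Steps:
V(A, X) = 5 - X
(-29 + V(3, 4))*1 - 1*1487 = (-29 + (5 - 1*4))*1 - 1*1487 = (-29 + (5 - 4))*1 - 1487 = (-29 + 1)*1 - 1487 = -28*1 - 1487 = -28 - 1487 = -1515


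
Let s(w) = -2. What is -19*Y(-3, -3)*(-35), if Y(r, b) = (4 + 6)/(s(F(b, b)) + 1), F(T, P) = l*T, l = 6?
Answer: -6650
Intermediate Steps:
F(T, P) = 6*T
Y(r, b) = -10 (Y(r, b) = (4 + 6)/(-2 + 1) = 10/(-1) = 10*(-1) = -10)
-19*Y(-3, -3)*(-35) = -19*(-10)*(-35) = 190*(-35) = -6650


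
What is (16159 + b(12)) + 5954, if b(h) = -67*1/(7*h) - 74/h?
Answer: 618969/28 ≈ 22106.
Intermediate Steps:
b(h) = -585/(7*h) (b(h) = -67/(7*h) - 74/h = -585/(7*h))
(16159 + b(12)) + 5954 = (16159 - 585/7/12) + 5954 = (16159 - 585/7*1/12) + 5954 = (16159 - 195/28) + 5954 = 452257/28 + 5954 = 618969/28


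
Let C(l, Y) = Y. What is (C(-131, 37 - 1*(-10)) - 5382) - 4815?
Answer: -10150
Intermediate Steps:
(C(-131, 37 - 1*(-10)) - 5382) - 4815 = ((37 - 1*(-10)) - 5382) - 4815 = ((37 + 10) - 5382) - 4815 = (47 - 5382) - 4815 = -5335 - 4815 = -10150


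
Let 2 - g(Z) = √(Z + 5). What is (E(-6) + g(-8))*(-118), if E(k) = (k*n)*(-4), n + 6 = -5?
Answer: 30916 + 118*I*√3 ≈ 30916.0 + 204.38*I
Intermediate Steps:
n = -11 (n = -6 - 5 = -11)
E(k) = 44*k (E(k) = (k*(-11))*(-4) = -11*k*(-4) = 44*k)
g(Z) = 2 - √(5 + Z) (g(Z) = 2 - √(Z + 5) = 2 - √(5 + Z))
(E(-6) + g(-8))*(-118) = (44*(-6) + (2 - √(5 - 8)))*(-118) = (-264 + (2 - √(-3)))*(-118) = (-264 + (2 - I*√3))*(-118) = (-262 - I*√3)*(-118) = 30916 + 118*I*√3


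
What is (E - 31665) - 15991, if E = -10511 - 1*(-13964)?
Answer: -44203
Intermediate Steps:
E = 3453 (E = -10511 + 13964 = 3453)
(E - 31665) - 15991 = (3453 - 31665) - 15991 = -28212 - 15991 = -44203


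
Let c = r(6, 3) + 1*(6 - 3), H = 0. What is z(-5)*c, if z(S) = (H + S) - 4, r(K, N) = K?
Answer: -81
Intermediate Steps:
z(S) = -4 + S (z(S) = (0 + S) - 4 = S - 4 = -4 + S)
c = 9 (c = 6 + 1*(6 - 3) = 6 + 1*3 = 6 + 3 = 9)
z(-5)*c = (-4 - 5)*9 = -9*9 = -81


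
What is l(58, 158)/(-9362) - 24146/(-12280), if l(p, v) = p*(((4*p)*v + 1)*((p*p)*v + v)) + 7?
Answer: -3470287348959177/28741340 ≈ -1.2074e+8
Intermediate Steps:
l(p, v) = 7 + p*(1 + 4*p*v)*(v + v*p²) (l(p, v) = p*((4*p*v + 1)*(p²*v + v)) + 7 = p*((1 + 4*p*v)*(v*p² + v)) + 7 = p*((1 + 4*p*v)*(v + v*p²)) + 7 = p*(1 + 4*p*v)*(v + v*p²) + 7 = 7 + p*(1 + 4*p*v)*(v + v*p²))
l(58, 158)/(-9362) - 24146/(-12280) = (7 + 58*158 + 158*58³ + 4*58²*158² + 4*58⁴*158²)/(-9362) - 24146/(-12280) = (7 + 9164 + 158*195112 + 4*3364*24964 + 4*11316496*24964)*(-1/9362) - 24146*(-1/12280) = (7 + 9164 + 30827696 + 335915584 + 1130020024576)*(-1/9362) + 12073/6140 = 1130386777027*(-1/9362) + 12073/6140 = -1130386777027/9362 + 12073/6140 = -3470287348959177/28741340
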